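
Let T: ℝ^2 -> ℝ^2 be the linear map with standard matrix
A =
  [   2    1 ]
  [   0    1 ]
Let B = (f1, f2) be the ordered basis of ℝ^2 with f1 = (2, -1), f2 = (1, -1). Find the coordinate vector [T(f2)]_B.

(0, 1)

Compute T(f2) = A f2 = (1, -1) in standard coordinates.
Then write this in B-coordinates: solve for y in y_1 f1 + y_2 f2 = (1, -1).
This gives y = (0, 1), which is column 2 of [T]_B.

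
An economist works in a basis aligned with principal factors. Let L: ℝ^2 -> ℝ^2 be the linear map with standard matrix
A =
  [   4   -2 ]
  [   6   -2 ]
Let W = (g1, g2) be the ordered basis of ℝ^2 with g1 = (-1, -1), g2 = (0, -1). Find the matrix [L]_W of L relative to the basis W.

Let P have columns g1, g2. Then [L]_W = P^(-1) A P.
Here det P = 1, so P^(-1) is integer; computing A P first and then P^(-1)(A P) gives [[2, -2], [2, 0]].

[[2, -2], [2, 0]]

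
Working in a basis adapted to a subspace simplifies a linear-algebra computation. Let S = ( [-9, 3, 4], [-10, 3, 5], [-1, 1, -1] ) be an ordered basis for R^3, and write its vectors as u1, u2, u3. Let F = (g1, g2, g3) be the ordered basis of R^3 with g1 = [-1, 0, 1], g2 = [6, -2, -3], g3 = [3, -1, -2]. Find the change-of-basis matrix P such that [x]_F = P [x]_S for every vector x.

[[0, 1, -2], [-2, -2, -1], [1, 1, 1]]

Column j of P is [uj]_F, since P maps S-coordinates to F-coordinates.
Expressing u1 in F: u1 = 0·g1 - 2g2 + g3, so column 1 of P is [0, -2, 1].
Doing the same for each uj gives P = [[0, 1, -2], [-2, -2, -1], [1, 1, 1]].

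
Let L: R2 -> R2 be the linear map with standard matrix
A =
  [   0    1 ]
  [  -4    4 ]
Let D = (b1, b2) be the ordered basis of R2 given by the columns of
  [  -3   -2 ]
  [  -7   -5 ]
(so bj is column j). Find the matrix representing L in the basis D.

Let P have columns b1, b2. Then [L]_D = P^(-1) A P.
Here det P = 1, so P^(-1) is integer; computing A P first and then P^(-1)(A P) gives [[3, 1], [-1, 1]].

[[3, 1], [-1, 1]]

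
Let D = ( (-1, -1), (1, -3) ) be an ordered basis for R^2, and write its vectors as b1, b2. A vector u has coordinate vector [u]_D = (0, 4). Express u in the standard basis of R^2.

By definition u = 0·b1 + 4b2.
Summing componentwise gives (4, -12).

(4, -12)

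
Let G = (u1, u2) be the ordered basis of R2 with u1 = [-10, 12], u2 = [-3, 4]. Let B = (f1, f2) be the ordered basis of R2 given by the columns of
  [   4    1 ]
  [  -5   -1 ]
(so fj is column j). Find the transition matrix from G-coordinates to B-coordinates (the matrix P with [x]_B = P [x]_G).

Column j of P is [uj]_B, since P maps G-coordinates to B-coordinates.
Expressing u1 in B: u1 = -2f1 - 2f2, so column 1 of P is [-2, -2].
Doing the same for each uj gives P = [[-2, -1], [-2, 1]].

[[-2, -1], [-2, 1]]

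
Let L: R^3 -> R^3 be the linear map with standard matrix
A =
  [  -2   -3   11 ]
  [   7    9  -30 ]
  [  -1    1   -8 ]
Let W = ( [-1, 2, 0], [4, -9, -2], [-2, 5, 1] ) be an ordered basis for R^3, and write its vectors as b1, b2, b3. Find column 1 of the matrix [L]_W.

Compute L(b1) = A b1 = [-4, 11, 3] in standard coordinates.
Then write this in W-coordinates: solve for y in y_1 b1 + ... + y_3 b3 = [-4, 11, 3].
This gives y = [-2, 0, 3], which is column 1 of [L]_W.

[-2, 0, 3]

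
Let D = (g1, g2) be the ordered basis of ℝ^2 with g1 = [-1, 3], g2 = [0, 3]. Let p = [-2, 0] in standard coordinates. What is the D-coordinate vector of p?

[2, -2]

Write p = c_1 g1 + c_2 g2 and solve for the c_i.
System: -c_1 + 0c_2 = -2, 3c_1 + 3c_2 = 0; solving gives c_1 = 2, c_2 = -2.
Check: 2g1 - 2g2 = [-2, 0].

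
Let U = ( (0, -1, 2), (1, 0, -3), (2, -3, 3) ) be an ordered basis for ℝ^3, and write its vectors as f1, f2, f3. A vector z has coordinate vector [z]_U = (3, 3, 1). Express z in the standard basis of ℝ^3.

(5, -6, 0)

The coordinates say z = 3f1 + 3f2 + f3; adding the scaled basis vectors gives (5, -6, 0).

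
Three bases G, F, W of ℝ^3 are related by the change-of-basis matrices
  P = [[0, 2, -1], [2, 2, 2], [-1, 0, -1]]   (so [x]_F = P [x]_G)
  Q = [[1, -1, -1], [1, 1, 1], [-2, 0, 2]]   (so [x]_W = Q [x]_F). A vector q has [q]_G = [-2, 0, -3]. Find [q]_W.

[8, -2, 4]

Apply P to get F-coordinates [3, -10, 5], then Q to get W-coordinates.
The result is [q]_W = [8, -2, 4].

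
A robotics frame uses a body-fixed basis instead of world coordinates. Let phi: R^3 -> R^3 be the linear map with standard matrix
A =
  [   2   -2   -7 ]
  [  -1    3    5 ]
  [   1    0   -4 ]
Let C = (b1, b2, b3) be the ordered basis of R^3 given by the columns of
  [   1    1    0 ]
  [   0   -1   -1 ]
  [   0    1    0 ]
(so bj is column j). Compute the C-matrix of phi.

Let P have columns b1, ..., b3. Then [phi]_C = P^(-1) A P.
Here det P = 1, so P^(-1) is integer; computing A P first and then P^(-1)(A P) gives [[1, 0, 2], [1, -3, 0], [0, 2, 3]].

[[1, 0, 2], [1, -3, 0], [0, 2, 3]]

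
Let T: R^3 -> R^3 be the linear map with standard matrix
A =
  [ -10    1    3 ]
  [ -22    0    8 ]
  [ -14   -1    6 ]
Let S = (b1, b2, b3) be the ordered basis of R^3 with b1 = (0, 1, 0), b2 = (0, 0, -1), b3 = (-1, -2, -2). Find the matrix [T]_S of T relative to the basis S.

[[-2, -2, 2], [3, 0, 0], [-1, 3, -2]]

The j-th column of [T]_S is [T(bj)]_S.
T(b1) = A b1 = (1, 0, -1) = -2b1 + 3b2 - b3, so column 1 is (-2, 3, -1).
Repeating for b2, b3 and assembling the columns gives [[-2, -2, 2], [3, 0, 0], [-1, 3, -2]].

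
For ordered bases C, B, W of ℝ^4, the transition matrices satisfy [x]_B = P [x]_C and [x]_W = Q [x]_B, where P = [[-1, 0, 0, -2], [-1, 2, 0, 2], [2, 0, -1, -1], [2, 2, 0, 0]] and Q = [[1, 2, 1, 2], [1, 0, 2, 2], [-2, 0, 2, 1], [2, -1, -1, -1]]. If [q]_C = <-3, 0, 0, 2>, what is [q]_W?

Composing the changes, [q]_W = Q P [q]_C.
Q P = [[3, 8, -1, 1], [7, 4, -2, -4], [8, 2, -2, 2], [-5, -4, 1, -5]]; applying this to <-3, 0, 0, 2> gives <-7, -29, -20, 5>.

<-7, -29, -20, 5>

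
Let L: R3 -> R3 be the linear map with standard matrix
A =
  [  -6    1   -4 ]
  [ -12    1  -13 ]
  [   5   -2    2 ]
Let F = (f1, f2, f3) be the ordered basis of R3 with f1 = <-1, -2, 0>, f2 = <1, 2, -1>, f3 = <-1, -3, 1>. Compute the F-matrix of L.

[[-3, 1, -2], [-1, -2, -1], [-2, -3, 2]]

The j-th column of [L]_F is [L(fj)]_F.
L(f1) = A f1 = <4, 10, -1> = -3f1 - f2 - 2f3, so column 1 is <-3, -1, -2>.
Repeating for f2, f3 and assembling the columns gives [[-3, 1, -2], [-1, -2, -1], [-2, -3, 2]].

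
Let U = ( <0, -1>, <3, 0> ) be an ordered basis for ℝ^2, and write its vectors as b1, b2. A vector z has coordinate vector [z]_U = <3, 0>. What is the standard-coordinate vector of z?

<0, -3>

By definition z = 3b1 + 0·b2.
Summing componentwise gives <0, -3>.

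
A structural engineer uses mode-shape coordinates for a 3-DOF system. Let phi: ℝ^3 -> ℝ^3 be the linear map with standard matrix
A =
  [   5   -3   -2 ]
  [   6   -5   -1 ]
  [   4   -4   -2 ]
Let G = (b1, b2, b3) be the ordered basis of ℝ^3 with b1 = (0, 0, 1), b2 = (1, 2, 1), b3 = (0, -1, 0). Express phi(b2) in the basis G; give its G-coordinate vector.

Compute phi(b2) = A b2 = (-3, -5, -6) in standard coordinates.
Then write this in G-coordinates: solve for y in y_1 b1 + ... + y_3 b3 = (-3, -5, -6).
This gives y = (-3, -3, -1), which is column 2 of [phi]_G.

(-3, -3, -1)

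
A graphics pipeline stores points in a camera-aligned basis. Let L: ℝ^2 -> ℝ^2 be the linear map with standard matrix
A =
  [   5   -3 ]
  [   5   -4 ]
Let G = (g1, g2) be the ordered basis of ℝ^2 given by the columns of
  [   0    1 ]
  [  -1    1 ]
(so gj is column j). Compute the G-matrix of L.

With P the matrix whose columns are g1, g2, [L]_G = P^(-1) A P.
Column by column: L(g1) = A g1 = (3, 4); its G-coordinates (-1, 3) give column 1.
Continuing for each basis vector yields [L]_G = [[-1, 1], [3, 2]].

[[-1, 1], [3, 2]]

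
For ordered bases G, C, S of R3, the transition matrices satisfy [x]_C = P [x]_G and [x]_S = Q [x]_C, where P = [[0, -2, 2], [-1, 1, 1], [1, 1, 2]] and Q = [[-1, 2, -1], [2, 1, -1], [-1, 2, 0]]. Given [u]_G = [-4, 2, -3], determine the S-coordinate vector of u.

First [u]_C = P [u]_G = [-10, 3, -8].
Then [u]_S = Q [u]_C = [24, -9, 16].

[24, -9, 16]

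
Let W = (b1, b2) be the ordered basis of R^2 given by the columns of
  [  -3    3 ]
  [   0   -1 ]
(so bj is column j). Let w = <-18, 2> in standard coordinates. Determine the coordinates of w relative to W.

<4, -2>

We seek scalars with c_1 b1 + c_2 b2 = w; equivalently solve M c = w where the columns of M are b1, b2.
System: -3c_1 + 3c_2 = -18, 0c_1 - c_2 = 2; solving gives c_1 = 4, c_2 = -2.
Check: 4b1 - 2b2 = <-18, 2>.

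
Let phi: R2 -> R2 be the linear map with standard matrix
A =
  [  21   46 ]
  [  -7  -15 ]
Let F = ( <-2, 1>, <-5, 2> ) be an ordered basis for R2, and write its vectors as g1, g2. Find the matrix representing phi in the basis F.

The j-th column of [phi]_F is [phi(gj)]_F.
phi(g1) = A g1 = <4, -1> = 3g1 - 2g2, so column 1 is <3, -2>.
Repeating for g2 and assembling the columns gives [[3, -1], [-2, 3]].

[[3, -1], [-2, 3]]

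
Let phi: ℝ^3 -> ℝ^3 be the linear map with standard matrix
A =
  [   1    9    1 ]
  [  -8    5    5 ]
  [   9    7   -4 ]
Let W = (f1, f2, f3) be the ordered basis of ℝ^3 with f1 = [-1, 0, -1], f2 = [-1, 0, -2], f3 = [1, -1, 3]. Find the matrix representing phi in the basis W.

Let P have columns f1, ..., f3. Then [phi]_W = P^(-1) A P.
Here det P = 1, so P^(-1) is integer; computing A P first and then P^(-1)(A P) gives [[2, 3, 2], [-3, 2, 1], [-3, 2, -2]].

[[2, 3, 2], [-3, 2, 1], [-3, 2, -2]]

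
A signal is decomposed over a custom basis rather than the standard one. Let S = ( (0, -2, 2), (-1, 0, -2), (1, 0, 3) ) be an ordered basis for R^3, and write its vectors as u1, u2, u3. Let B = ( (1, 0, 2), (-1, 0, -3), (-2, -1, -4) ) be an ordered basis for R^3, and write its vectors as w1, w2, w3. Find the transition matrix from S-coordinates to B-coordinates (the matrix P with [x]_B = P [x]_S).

[[2, -1, 0], [-2, 0, -1], [2, 0, 0]]

Column j of P is [uj]_B, since P maps S-coordinates to B-coordinates.
Expressing u1 in B: u1 = 2w1 - 2w2 + 2w3, so column 1 of P is (2, -2, 2).
Doing the same for each uj gives P = [[2, -1, 0], [-2, 0, -1], [2, 0, 0]].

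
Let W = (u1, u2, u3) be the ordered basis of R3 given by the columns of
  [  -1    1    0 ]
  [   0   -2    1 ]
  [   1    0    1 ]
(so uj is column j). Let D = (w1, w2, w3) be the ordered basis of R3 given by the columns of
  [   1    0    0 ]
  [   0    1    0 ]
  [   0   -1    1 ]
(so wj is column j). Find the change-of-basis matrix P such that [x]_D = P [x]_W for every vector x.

Column j of P is [uj]_D, since P maps W-coordinates to D-coordinates.
Expressing u1 in D: u1 = -w1 + 0·w2 + w3, so column 1 of P is <-1, 0, 1>.
Doing the same for each uj gives P = [[-1, 1, 0], [0, -2, 1], [1, -2, 2]].

[[-1, 1, 0], [0, -2, 1], [1, -2, 2]]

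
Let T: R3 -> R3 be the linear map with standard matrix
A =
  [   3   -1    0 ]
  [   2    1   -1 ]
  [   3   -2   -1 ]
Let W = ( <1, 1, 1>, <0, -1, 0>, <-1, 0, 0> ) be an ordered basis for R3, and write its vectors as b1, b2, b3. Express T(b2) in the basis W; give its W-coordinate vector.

<2, 3, 1>

Column 2 of [T]_W is the W-coordinate vector of T(b2).
In standard coordinates T(b2) = A b2 = <1, -1, 2>.
Converting to W: <1, -1, 2> = 2b1 + 3b2 + b3, so the coordinate vector is <2, 3, 1>.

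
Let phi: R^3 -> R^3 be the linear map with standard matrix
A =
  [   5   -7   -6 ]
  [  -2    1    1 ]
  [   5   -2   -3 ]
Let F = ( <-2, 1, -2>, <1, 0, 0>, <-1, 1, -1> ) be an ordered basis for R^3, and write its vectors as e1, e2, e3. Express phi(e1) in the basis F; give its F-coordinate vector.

Compute phi(e1) = A e1 = <-5, 3, -6> in standard coordinates.
Then write this in F-coordinates: solve for y in y_1 e1 + ... + y_3 e3 = <-5, 3, -6>.
This gives y = <3, 1, 0>, which is column 1 of [phi]_F.

<3, 1, 0>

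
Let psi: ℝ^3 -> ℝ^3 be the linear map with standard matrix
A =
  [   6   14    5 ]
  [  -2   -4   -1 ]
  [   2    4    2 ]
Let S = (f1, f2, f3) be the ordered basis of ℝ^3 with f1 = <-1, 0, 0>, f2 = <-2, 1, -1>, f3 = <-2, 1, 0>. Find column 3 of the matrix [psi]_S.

Compute psi(f3) = A f3 = <2, 0, 0> in standard coordinates.
Then write this in S-coordinates: solve for y in y_1 f1 + ... + y_3 f3 = <2, 0, 0>.
This gives y = <-2, 0, 0>, which is column 3 of [psi]_S.

<-2, 0, 0>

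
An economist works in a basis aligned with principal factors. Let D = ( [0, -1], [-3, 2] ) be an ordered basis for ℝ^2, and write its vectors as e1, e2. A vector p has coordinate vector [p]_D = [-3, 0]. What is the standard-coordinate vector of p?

[0, 3]

By definition p = -3e1 + 0·e2.
Summing componentwise gives [0, 3].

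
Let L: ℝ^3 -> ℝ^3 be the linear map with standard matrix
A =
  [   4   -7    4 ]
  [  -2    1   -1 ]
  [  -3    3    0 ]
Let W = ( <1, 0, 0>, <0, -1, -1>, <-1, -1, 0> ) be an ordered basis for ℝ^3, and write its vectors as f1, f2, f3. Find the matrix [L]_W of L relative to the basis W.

[[3, 0, 2], [3, 3, 0], [-1, -3, -1]]

The j-th column of [L]_W is [L(fj)]_W.
L(f1) = A f1 = <4, -2, -3> = 3f1 + 3f2 - f3, so column 1 is <3, 3, -1>.
Repeating for f2, f3 and assembling the columns gives [[3, 0, 2], [3, 3, 0], [-1, -3, -1]].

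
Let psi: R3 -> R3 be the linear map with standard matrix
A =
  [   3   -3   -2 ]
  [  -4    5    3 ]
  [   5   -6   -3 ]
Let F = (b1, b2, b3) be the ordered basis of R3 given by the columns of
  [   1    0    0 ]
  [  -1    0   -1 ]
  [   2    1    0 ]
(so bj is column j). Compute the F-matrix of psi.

With P the matrix whose columns are b1, ..., b3, [psi]_F = P^(-1) A P.
Column by column: psi(b1) = A b1 = (2, -3, 5); its F-coordinates (2, 1, 1) give column 1.
Continuing for each basis vector yields [psi]_F = [[2, -2, 3], [1, 1, 0], [1, -1, 2]].

[[2, -2, 3], [1, 1, 0], [1, -1, 2]]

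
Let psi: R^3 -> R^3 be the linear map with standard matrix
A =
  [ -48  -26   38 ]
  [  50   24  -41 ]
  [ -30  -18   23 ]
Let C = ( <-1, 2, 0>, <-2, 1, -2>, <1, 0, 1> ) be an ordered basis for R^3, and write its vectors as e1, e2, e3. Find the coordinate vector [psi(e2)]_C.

Compute psi(e2) = A e2 = <-6, 6, -4> in standard coordinates.
Then write this in C-coordinates: solve for y in y_1 e1 + ... + y_3 e3 = <-6, 6, -4>.
This gives y = <2, 2, 0>, which is column 2 of [psi]_C.

<2, 2, 0>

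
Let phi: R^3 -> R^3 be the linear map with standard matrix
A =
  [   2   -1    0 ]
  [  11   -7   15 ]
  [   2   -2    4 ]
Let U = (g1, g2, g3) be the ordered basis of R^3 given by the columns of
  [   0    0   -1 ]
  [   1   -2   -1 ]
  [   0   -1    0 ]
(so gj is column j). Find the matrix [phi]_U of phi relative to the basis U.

[[-2, -3, -3], [2, 0, 0], [1, -2, 1]]

With P the matrix whose columns are g1, ..., g3, [phi]_U = P^(-1) A P.
Column by column: phi(g1) = A g1 = [-1, -7, -2]; its U-coordinates [-2, 2, 1] give column 1.
Continuing for each basis vector yields [phi]_U = [[-2, -3, -3], [2, 0, 0], [1, -2, 1]].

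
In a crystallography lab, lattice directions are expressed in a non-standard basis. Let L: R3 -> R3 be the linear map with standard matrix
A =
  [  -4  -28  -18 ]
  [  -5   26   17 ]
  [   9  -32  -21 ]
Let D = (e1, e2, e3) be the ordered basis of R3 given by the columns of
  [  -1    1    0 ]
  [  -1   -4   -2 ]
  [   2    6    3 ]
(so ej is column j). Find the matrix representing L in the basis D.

With P the matrix whose columns are e1, ..., e3, [L]_D = P^(-1) A P.
Column by column: L(e1) = A e1 = <-4, 13, -19>; its D-coordinates <1, -3, -1> give column 1.
Continuing for each basis vector yields [L]_D = [[1, 1, -1], [-3, 1, 1], [-1, 1, -1]].

[[1, 1, -1], [-3, 1, 1], [-1, 1, -1]]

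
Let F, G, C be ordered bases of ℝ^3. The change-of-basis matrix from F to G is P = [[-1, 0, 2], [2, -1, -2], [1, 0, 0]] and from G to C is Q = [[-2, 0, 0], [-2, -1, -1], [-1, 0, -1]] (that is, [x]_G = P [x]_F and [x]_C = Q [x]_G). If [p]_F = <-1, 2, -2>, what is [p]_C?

Apply P to get G-coordinates <-3, 0, -1>, then Q to get C-coordinates.
The result is [p]_C = <6, 7, 4>.

<6, 7, 4>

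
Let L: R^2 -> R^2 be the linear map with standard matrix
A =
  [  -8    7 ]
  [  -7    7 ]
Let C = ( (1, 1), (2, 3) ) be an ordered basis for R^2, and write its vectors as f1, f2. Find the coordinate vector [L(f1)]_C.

Compute L(f1) = A f1 = (-1, 0) in standard coordinates.
Then write this in C-coordinates: solve for y in y_1 f1 + y_2 f2 = (-1, 0).
This gives y = (-3, 1), which is column 1 of [L]_C.

(-3, 1)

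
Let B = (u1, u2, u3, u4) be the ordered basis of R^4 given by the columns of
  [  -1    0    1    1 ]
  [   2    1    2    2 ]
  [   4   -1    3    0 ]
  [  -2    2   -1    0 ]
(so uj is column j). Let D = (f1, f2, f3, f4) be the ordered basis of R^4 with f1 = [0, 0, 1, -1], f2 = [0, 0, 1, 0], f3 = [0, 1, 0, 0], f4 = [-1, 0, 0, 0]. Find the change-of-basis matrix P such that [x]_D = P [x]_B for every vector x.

[[2, -2, 1, 0], [2, 1, 2, 0], [2, 1, 2, 2], [1, 0, -1, -1]]

Let M have columns uj and N have columns fj. Then for every x, N [x]_D = x = M [x]_B, so P = N^(-1) M.
Since det N = 1, N^(-1) has integer entries; multiplying gives P = [[2, -2, 1, 0], [2, 1, 2, 0], [2, 1, 2, 2], [1, 0, -1, -1]].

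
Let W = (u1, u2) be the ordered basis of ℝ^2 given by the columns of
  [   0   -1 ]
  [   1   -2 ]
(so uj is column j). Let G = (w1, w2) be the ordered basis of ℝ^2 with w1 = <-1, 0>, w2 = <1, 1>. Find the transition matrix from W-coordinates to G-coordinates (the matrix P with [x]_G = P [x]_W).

Let M have columns uj and N have columns wj. Then for every x, N [x]_G = x = M [x]_W, so P = N^(-1) M.
Since det N = -1, N^(-1) has integer entries; multiplying gives P = [[1, -1], [1, -2]].

[[1, -1], [1, -2]]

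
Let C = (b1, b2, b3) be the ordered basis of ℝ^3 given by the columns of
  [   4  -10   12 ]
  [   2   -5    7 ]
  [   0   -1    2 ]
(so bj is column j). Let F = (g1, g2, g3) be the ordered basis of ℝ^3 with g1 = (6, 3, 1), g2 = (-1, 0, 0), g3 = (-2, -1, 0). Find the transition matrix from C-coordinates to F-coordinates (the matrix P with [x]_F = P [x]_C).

[[0, -1, 2], [0, 0, 2], [-2, 2, -1]]

Let M have columns bj and N have columns gj. Then for every x, N [x]_F = x = M [x]_C, so P = N^(-1) M.
Since det N = 1, N^(-1) has integer entries; multiplying gives P = [[0, -1, 2], [0, 0, 2], [-2, 2, -1]].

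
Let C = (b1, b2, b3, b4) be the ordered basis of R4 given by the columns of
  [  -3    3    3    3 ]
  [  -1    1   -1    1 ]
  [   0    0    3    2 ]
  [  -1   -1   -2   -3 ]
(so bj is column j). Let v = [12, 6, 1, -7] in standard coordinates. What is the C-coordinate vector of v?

[0, 3, -1, 2]

Write v = c_1 b1 + ... + c_4 b4 and solve for the c_i.
Gaussian elimination on [M | v] yields c = (0, 3, -1, 2).
Check: 0·b1 + 3b2 - b3 + 2b4 = [12, 6, 1, -7].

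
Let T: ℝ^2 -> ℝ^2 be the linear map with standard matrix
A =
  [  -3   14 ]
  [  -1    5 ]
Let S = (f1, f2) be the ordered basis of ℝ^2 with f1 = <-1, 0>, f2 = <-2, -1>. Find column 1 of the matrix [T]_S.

<-1, -1>

Column 1 of [T]_S is the S-coordinate vector of T(f1).
In standard coordinates T(f1) = A f1 = <3, 1>.
Converting to S: <3, 1> = -f1 - f2, so the coordinate vector is <-1, -1>.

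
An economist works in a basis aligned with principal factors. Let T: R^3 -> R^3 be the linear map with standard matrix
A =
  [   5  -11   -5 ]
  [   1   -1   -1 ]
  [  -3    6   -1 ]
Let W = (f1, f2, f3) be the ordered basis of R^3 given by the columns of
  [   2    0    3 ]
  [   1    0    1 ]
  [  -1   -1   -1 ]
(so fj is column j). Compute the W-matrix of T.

Let P have columns f1, ..., f3. Then [T]_W = P^(-1) A P.
Here det P = -1, so P^(-1) is integer; computing A P first and then P^(-1)(A P) gives [[2, -2, 0], [-3, -2, -1], [0, 3, 3]].

[[2, -2, 0], [-3, -2, -1], [0, 3, 3]]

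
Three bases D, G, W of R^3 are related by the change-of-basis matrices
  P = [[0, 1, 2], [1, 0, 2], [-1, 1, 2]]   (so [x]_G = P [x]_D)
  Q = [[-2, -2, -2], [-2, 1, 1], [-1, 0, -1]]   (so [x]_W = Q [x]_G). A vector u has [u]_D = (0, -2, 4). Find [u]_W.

(-40, 2, -12)

Composing the changes, [u]_W = Q P [u]_D.
Q P = [[0, -4, -12], [0, -1, 0], [1, -2, -4]]; applying this to (0, -2, 4) gives (-40, 2, -12).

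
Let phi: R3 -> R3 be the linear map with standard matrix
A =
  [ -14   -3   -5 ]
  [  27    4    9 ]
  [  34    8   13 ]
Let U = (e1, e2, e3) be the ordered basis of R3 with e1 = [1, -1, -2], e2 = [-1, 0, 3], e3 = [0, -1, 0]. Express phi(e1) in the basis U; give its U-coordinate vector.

Compute phi(e1) = A e1 = [-1, 5, 0] in standard coordinates.
Then write this in U-coordinates: solve for y in y_1 e1 + ... + y_3 e3 = [-1, 5, 0].
This gives y = [-3, -2, -2], which is column 1 of [phi]_U.

[-3, -2, -2]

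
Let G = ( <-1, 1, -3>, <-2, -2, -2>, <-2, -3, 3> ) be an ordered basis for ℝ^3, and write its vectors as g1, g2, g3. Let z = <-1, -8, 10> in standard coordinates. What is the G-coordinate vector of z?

<-3, 1, 1>

[z]_G is the unique c with M c = z, where M has columns g1, ..., g3.
Solving this 3x3 system gives c = (-3, 1, 1).
Check: -3g1 + g2 + g3 = <-1, -8, 10>.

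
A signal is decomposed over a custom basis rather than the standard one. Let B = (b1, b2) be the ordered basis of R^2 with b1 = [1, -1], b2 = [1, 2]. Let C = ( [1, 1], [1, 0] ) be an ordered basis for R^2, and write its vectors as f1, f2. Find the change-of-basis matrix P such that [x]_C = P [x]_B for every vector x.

Column j of P is [bj]_C, since P maps B-coordinates to C-coordinates.
Expressing b1 in C: b1 = -f1 + 2f2, so column 1 of P is [-1, 2].
Doing the same for each bj gives P = [[-1, 2], [2, -1]].

[[-1, 2], [2, -1]]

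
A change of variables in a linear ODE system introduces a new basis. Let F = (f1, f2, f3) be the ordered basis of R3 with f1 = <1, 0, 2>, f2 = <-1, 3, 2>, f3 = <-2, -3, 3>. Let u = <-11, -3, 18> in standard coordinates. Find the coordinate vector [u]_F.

<0, 3, 4>

[u]_F is the unique c with M c = u, where M has columns f1, ..., f3.
Gaussian elimination on [M | u] yields c = (0, 3, 4).
Check: 0·f1 + 3f2 + 4f3 = <-11, -3, 18>.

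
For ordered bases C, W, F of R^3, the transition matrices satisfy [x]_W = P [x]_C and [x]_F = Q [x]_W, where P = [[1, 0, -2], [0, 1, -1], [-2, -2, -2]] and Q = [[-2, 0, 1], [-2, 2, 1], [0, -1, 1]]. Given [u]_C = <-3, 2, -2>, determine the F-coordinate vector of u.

First [u]_W = P [u]_C = <1, 4, 6>.
Then [u]_F = Q [u]_W = <4, 12, 2>.

<4, 12, 2>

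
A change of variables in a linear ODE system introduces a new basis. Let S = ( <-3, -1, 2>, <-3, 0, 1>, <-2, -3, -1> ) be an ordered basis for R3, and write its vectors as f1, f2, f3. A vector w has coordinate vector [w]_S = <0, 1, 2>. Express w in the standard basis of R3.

<-7, -6, -1>

By definition w = 0·f1 + f2 + 2f3.
Summing componentwise gives <-7, -6, -1>.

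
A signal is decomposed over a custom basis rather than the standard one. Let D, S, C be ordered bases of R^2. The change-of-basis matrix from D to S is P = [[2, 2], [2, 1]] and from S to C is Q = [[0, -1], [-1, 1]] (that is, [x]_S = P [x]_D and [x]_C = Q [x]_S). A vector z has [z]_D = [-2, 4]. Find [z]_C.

First [z]_S = P [z]_D = [4, 0].
Then [z]_C = Q [z]_S = [0, -4].

[0, -4]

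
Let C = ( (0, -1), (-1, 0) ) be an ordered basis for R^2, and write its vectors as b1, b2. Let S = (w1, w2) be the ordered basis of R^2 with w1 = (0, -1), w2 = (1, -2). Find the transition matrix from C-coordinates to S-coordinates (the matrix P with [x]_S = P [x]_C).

[[1, 2], [0, -1]]

Let M have columns bj and N have columns wj. Then for every x, N [x]_S = x = M [x]_C, so P = N^(-1) M.
Since det N = 1, N^(-1) has integer entries; multiplying gives P = [[1, 2], [0, -1]].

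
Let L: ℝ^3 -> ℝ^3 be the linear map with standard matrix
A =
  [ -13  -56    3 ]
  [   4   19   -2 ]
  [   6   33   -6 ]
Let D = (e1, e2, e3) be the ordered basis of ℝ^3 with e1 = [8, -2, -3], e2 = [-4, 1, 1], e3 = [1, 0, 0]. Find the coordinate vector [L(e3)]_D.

[-2, 0, 3]

Compute L(e3) = A e3 = [-13, 4, 6] in standard coordinates.
Then write this in D-coordinates: solve for y in y_1 e1 + ... + y_3 e3 = [-13, 4, 6].
This gives y = [-2, 0, 3], which is column 3 of [L]_D.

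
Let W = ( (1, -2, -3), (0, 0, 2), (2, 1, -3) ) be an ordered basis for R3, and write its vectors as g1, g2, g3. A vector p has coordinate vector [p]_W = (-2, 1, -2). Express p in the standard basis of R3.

(-6, 2, 14)

The coordinates say p = -2g1 + g2 - 2g3; adding the scaled basis vectors gives (-6, 2, 14).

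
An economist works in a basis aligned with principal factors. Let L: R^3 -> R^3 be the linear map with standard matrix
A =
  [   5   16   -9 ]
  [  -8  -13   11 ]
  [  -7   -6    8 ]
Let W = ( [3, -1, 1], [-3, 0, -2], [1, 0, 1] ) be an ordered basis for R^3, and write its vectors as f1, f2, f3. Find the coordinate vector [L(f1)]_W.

[0, 3, -1]

Compute L(f1) = A f1 = [-10, 0, -7] in standard coordinates.
Then write this in W-coordinates: solve for y in y_1 f1 + ... + y_3 f3 = [-10, 0, -7].
This gives y = [0, 3, -1], which is column 1 of [L]_W.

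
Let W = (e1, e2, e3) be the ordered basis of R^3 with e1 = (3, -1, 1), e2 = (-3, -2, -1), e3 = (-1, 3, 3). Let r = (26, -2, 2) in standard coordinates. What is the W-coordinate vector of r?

We seek scalars with c_1 e1 + ... + c_3 e3 = r; equivalently solve M c = r where the columns of M are e1, ..., e3.
Solving this 3x3 system gives c = (4, -4, -2).
Check: 4e1 - 4e2 - 2e3 = (26, -2, 2).

(4, -4, -2)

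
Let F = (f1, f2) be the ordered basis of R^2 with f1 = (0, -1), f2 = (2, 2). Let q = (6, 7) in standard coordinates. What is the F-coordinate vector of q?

[q]_F is the unique c with M c = q, where M has columns f1, f2.
System: 0c_1 + 2c_2 = 6, -c_1 + 2c_2 = 7; solving gives c_1 = -1, c_2 = 3.
Check: -f1 + 3f2 = (6, 7).

(-1, 3)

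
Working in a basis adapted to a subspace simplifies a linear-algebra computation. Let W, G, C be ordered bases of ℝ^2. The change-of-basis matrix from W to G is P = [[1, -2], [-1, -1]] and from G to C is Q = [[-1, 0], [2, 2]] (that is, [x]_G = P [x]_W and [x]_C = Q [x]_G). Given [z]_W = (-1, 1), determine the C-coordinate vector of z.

Composing the changes, [z]_C = Q P [z]_W.
Q P = [[-1, 2], [0, -6]]; applying this to (-1, 1) gives (3, -6).

(3, -6)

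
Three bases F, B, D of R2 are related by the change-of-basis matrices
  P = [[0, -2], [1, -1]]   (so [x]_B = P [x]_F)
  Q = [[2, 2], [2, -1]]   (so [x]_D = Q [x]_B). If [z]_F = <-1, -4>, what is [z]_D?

<22, 13>

Apply P to get B-coordinates <8, 3>, then Q to get D-coordinates.
The result is [z]_D = <22, 13>.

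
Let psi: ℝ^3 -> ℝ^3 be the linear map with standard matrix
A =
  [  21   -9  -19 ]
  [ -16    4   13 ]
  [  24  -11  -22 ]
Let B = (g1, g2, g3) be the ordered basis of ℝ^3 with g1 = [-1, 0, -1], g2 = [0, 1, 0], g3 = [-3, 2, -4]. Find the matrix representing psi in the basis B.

[[2, 3, 2], [3, 0, 2], [0, 2, 1]]

Let P have columns g1, ..., g3. Then [psi]_B = P^(-1) A P.
Here det P = 1, so P^(-1) is integer; computing A P first and then P^(-1)(A P) gives [[2, 3, 2], [3, 0, 2], [0, 2, 1]].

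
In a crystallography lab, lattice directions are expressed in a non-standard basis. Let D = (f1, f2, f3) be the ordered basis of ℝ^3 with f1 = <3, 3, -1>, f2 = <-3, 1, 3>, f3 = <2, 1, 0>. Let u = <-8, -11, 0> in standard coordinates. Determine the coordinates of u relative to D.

<-3, -1, -1>

Write u = c_1 f1 + ... + c_3 f3 and solve for the c_i.
Gaussian elimination on [M | u] yields c = (-3, -1, -1).
Check: -3f1 - f2 - f3 = <-8, -11, 0>.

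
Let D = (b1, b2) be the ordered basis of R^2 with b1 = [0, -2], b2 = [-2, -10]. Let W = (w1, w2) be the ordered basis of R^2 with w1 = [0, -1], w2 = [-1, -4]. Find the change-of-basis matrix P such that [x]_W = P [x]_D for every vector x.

[[2, 2], [0, 2]]

Column j of P is [bj]_W, since P maps D-coordinates to W-coordinates.
Expressing b1 in W: b1 = 2w1 + 0·w2, so column 1 of P is [2, 0].
Doing the same for each bj gives P = [[2, 2], [0, 2]].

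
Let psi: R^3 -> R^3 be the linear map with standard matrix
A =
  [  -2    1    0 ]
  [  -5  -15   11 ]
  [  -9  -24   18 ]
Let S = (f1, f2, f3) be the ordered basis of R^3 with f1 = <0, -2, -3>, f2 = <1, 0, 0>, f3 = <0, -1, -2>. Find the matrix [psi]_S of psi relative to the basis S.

With P the matrix whose columns are f1, ..., f3, [psi]_S = P^(-1) A P.
Column by column: psi(f1) = A f1 = <-2, -3, -6>; its S-coordinates <0, -2, 3> give column 1.
Continuing for each basis vector yields [psi]_S = [[0, 1, 2], [-2, -2, -1], [3, 3, 3]].

[[0, 1, 2], [-2, -2, -1], [3, 3, 3]]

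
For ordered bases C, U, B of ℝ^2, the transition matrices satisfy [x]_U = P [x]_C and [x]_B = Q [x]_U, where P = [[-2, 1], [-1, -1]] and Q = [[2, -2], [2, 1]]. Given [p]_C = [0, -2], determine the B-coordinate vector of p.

[-8, -2]

First [p]_U = P [p]_C = [-2, 2].
Then [p]_B = Q [p]_U = [-8, -2].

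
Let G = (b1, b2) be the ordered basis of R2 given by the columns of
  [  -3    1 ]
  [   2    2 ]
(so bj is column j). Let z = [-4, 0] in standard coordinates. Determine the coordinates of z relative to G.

[1, -1]

We seek scalars with c_1 b1 + c_2 b2 = z; equivalently solve M c = z where the columns of M are b1, b2.
System: -3c_1 + c_2 = -4, 2c_1 + 2c_2 = 0; solving gives c_1 = 1, c_2 = -1.
Check: b1 - b2 = [-4, 0].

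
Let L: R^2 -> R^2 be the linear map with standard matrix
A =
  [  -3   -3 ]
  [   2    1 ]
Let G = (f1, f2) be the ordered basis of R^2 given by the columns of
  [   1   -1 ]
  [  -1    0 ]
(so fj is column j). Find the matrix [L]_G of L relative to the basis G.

[[-1, 2], [-1, -1]]

The j-th column of [L]_G is [L(fj)]_G.
L(f1) = A f1 = [0, 1] = -f1 - f2, so column 1 is [-1, -1].
Repeating for f2 and assembling the columns gives [[-1, 2], [-1, -1]].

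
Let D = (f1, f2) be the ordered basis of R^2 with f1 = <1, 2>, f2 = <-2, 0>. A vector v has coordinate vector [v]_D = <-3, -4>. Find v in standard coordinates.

<5, -6>

v = M [v]_D, where M has columns f1, f2.
Carrying out the matrix-vector product, v = <5, -6>.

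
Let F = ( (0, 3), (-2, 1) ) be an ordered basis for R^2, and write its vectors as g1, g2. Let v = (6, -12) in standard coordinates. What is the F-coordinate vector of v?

We seek scalars with c_1 g1 + c_2 g2 = v; equivalently solve M c = v where the columns of M are g1, g2.
System: 0c_1 - 2c_2 = 6, 3c_1 + c_2 = -12; solving gives c_1 = -3, c_2 = -3.
Check: -3g1 - 3g2 = (6, -12).

(-3, -3)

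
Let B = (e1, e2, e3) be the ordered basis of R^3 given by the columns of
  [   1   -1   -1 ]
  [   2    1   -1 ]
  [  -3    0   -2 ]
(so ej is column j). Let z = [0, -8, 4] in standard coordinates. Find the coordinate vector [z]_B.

[z]_B is the unique c with M c = z, where M has columns e1, ..., e3.
Solving this 3x3 system gives c = (-2, -3, 1).
Check: -2e1 - 3e2 + e3 = [0, -8, 4].

[-2, -3, 1]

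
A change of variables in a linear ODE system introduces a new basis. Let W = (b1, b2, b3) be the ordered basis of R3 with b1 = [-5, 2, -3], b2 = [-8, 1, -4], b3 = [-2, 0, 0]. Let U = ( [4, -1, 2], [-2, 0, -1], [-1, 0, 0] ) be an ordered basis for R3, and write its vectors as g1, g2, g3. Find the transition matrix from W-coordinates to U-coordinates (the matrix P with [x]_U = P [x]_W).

[[-2, -1, 0], [-1, 2, 0], [-1, 0, 2]]

Let M have columns bj and N have columns gj. Then for every x, N [x]_U = x = M [x]_W, so P = N^(-1) M.
Since det N = -1, N^(-1) has integer entries; multiplying gives P = [[-2, -1, 0], [-1, 2, 0], [-1, 0, 2]].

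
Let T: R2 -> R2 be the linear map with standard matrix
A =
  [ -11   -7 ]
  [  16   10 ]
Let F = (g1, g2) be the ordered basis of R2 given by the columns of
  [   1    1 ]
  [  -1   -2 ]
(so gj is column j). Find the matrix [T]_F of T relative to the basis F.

Let P have columns g1, g2. Then [T]_F = P^(-1) A P.
Here det P = -1, so P^(-1) is integer; computing A P first and then P^(-1)(A P) gives [[-2, 2], [-2, 1]].

[[-2, 2], [-2, 1]]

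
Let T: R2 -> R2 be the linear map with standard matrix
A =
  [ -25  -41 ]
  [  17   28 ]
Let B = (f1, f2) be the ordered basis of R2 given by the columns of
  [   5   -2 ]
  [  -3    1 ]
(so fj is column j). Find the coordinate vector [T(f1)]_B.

<0, 1>

Column 1 of [T]_B is the B-coordinate vector of T(f1).
In standard coordinates T(f1) = A f1 = <-2, 1>.
Converting to B: <-2, 1> = 0·f1 + f2, so the coordinate vector is <0, 1>.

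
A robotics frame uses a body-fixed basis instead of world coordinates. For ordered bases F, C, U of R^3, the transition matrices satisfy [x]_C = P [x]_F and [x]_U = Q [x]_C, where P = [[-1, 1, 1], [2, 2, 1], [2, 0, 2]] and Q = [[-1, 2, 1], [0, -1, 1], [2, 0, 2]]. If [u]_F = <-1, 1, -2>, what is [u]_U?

Composing the changes, [u]_U = Q P [u]_F.
Q P = [[7, 3, 3], [0, -2, 1], [2, 2, 6]]; applying this to <-1, 1, -2> gives <-10, -4, -12>.

<-10, -4, -12>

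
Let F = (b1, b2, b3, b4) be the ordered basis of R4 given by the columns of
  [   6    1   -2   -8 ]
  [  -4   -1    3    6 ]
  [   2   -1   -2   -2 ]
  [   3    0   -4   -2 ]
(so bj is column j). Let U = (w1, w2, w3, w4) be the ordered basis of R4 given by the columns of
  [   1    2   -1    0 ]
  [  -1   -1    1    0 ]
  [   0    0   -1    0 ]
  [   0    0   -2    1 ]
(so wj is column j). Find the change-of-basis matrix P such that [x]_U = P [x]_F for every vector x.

[[0, 2, -2, -2], [2, 0, 1, -2], [-2, 1, 2, 2], [-1, 2, 0, 2]]

Column j of P is [bj]_U, since P maps F-coordinates to U-coordinates.
Expressing b1 in U: b1 = 0·w1 + 2w2 - 2w3 - w4, so column 1 of P is (0, 2, -2, -1).
Doing the same for each bj gives P = [[0, 2, -2, -2], [2, 0, 1, -2], [-2, 1, 2, 2], [-1, 2, 0, 2]].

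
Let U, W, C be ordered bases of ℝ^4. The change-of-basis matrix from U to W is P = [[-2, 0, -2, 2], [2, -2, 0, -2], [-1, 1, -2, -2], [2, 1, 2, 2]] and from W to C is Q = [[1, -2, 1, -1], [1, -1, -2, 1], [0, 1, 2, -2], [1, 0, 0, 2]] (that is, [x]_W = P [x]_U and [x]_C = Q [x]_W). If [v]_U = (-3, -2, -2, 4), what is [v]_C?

(39, 30, -8, 10)

Apply P to get W-coordinates (18, -10, -3, -4), then Q to get C-coordinates.
The result is [v]_C = (39, 30, -8, 10).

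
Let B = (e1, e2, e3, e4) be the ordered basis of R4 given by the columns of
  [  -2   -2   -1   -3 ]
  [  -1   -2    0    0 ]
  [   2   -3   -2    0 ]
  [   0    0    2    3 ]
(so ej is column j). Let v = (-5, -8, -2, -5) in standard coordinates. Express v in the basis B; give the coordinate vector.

(4, 2, 2, -3)

Write v = c_1 e1 + ... + c_4 e4 and solve for the c_i.
Gaussian elimination on [M | v] yields c = (4, 2, 2, -3).
Check: 4e1 + 2e2 + 2e3 - 3e4 = (-5, -8, -2, -5).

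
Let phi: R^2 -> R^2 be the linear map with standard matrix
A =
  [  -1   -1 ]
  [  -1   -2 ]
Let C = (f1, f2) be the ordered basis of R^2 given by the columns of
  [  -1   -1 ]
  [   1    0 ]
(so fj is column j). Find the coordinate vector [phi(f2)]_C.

<1, -2>

Column 2 of [phi]_C is the C-coordinate vector of phi(f2).
In standard coordinates phi(f2) = A f2 = <1, 1>.
Converting to C: <1, 1> = f1 - 2f2, so the coordinate vector is <1, -2>.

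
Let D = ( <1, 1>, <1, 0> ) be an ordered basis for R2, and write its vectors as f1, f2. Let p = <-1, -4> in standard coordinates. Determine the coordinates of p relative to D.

<-4, 3>

We seek scalars with c_1 f1 + c_2 f2 = p; equivalently solve M c = p where the columns of M are f1, f2.
System: c_1 + c_2 = -1, c_1 + 0c_2 = -4; solving gives c_1 = -4, c_2 = 3.
Check: -4f1 + 3f2 = <-1, -4>.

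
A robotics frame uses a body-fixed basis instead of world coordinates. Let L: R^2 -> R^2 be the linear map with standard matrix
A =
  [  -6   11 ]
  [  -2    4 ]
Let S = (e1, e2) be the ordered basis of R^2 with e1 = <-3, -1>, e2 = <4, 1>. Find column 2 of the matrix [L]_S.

<3, -1>

Compute L(e2) = A e2 = <-13, -4> in standard coordinates.
Then write this in S-coordinates: solve for y in y_1 e1 + y_2 e2 = <-13, -4>.
This gives y = <3, -1>, which is column 2 of [L]_S.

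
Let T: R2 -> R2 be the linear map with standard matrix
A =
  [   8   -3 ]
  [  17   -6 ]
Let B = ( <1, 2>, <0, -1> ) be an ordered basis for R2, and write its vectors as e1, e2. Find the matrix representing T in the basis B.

Let P have columns e1, e2. Then [T]_B = P^(-1) A P.
Here det P = -1, so P^(-1) is integer; computing A P first and then P^(-1)(A P) gives [[2, 3], [-1, 0]].

[[2, 3], [-1, 0]]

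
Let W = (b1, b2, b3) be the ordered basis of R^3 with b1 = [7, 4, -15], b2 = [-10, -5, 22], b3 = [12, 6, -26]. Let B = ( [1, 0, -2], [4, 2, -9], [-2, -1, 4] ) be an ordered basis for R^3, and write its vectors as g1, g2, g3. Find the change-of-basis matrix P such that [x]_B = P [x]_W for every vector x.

Let M have columns bj and N have columns gj. Then for every x, N [x]_B = x = M [x]_W, so P = N^(-1) M.
Since det N = -1, N^(-1) has integer entries; multiplying gives P = [[-1, 0, 0], [1, -2, 2], [-2, 1, -2]].

[[-1, 0, 0], [1, -2, 2], [-2, 1, -2]]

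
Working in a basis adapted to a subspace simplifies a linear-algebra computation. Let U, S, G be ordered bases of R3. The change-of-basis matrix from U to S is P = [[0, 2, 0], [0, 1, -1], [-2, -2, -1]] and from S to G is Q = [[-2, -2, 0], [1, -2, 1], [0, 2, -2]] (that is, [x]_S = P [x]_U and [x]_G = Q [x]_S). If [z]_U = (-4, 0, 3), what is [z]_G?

(6, 11, -16)

Apply P to get S-coordinates (0, -3, 5), then Q to get G-coordinates.
The result is [z]_G = (6, 11, -16).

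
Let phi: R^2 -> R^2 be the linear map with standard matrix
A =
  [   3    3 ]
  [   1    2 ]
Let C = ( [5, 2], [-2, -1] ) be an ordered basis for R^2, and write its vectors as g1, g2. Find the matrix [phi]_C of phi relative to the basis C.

With P the matrix whose columns are g1, g2, [phi]_C = P^(-1) A P.
Column by column: phi(g1) = A g1 = [21, 9]; its C-coordinates [3, -3] give column 1.
Continuing for each basis vector yields [phi]_C = [[3, -1], [-3, 2]].

[[3, -1], [-3, 2]]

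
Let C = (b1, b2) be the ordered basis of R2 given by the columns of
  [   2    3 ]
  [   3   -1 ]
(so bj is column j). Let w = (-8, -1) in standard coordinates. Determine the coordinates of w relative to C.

Write w = c_1 b1 + c_2 b2 and solve for the c_i.
System: 2c_1 + 3c_2 = -8, 3c_1 - c_2 = -1; solving gives c_1 = -1, c_2 = -2.
Check: -b1 - 2b2 = (-8, -1).

(-1, -2)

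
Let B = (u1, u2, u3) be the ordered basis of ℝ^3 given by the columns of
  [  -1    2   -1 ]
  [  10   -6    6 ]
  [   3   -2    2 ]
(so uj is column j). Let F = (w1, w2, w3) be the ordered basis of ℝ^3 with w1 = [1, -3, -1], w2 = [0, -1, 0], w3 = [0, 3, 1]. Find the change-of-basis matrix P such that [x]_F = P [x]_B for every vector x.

[[-1, 2, -1], [-1, 0, 0], [2, 0, 1]]

Take x = uj: its B-coordinates are the j-th standard unit vector, so P e_j — column j of P — equals [uj]_F.
u1 = -w1 - w2 + 2w3, giving column 1 = [-1, -1, 2]; repeating for each j gives P = [[-1, 2, -1], [-1, 0, 0], [2, 0, 1]].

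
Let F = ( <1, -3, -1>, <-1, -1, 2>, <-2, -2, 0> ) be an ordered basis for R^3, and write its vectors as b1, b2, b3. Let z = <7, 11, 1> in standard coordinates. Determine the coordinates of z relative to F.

<-1, 0, -4>

[z]_F is the unique c with M c = z, where M has columns b1, ..., b3.
Gaussian elimination on [M | z] yields c = (-1, 0, -4).
Check: -b1 + 0·b2 - 4b3 = <7, 11, 1>.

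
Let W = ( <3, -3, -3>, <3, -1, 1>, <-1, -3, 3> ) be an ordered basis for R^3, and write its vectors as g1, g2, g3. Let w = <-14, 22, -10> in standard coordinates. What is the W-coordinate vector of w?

[w]_W is the unique c with M c = w, where M has columns g1, ..., g3.
Solving this 3x3 system gives c = (-2, -4, -4).
Check: -2g1 - 4g2 - 4g3 = <-14, 22, -10>.

<-2, -4, -4>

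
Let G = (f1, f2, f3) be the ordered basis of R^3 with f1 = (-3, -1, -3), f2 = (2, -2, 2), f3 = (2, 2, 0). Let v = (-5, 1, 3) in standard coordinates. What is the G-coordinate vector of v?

Write v = c_1 f1 + ... + c_3 f3 and solve for the c_i.
Row-reducing the augmented matrix [M | v] gives c = (-3, -3, -4).
Check: -3f1 - 3f2 - 4f3 = (-5, 1, 3).

(-3, -3, -4)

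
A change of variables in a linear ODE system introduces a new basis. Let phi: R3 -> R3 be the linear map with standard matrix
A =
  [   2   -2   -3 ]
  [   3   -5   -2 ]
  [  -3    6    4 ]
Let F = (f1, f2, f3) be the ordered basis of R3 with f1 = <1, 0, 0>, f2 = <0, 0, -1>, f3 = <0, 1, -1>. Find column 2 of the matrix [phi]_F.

Compute phi(f2) = A f2 = <3, 2, -4> in standard coordinates.
Then write this in F-coordinates: solve for y in y_1 f1 + ... + y_3 f3 = <3, 2, -4>.
This gives y = <3, 2, 2>, which is column 2 of [phi]_F.

<3, 2, 2>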